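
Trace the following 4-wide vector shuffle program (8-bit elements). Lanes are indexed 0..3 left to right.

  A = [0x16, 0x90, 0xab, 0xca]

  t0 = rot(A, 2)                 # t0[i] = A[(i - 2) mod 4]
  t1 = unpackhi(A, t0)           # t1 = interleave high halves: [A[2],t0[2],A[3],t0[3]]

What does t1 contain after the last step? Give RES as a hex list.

t0 = [0xab, 0xca, 0x16, 0x90]
t1 = [0xab, 0x16, 0xca, 0x90]

RES = [ 0xab  0x16  0xca  0x90 ]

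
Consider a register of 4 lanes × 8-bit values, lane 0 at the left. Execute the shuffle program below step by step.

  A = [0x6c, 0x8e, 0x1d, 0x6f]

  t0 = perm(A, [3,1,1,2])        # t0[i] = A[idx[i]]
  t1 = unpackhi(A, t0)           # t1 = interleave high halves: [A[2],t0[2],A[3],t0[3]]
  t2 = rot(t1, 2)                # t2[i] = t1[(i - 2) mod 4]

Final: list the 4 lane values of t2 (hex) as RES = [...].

RES = [0x6f, 0x1d, 0x1d, 0x8e]

  t0: 6f 8e 8e 1d
  t1: 1d 8e 6f 1d
  t2: 6f 1d 1d 8e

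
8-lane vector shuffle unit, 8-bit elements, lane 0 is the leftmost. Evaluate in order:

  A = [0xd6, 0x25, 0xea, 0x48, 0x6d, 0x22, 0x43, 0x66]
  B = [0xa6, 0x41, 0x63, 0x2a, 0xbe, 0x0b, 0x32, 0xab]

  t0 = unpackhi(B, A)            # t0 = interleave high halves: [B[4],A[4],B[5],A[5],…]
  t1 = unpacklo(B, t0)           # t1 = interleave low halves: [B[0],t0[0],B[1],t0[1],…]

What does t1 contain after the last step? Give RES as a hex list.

→ t0 |be|6d|0b|22|32|43|ab|66|
→ t1 |a6|be|41|6d|63|0b|2a|22|

RES = [ 0xa6  0xbe  0x41  0x6d  0x63  0x0b  0x2a  0x22 ]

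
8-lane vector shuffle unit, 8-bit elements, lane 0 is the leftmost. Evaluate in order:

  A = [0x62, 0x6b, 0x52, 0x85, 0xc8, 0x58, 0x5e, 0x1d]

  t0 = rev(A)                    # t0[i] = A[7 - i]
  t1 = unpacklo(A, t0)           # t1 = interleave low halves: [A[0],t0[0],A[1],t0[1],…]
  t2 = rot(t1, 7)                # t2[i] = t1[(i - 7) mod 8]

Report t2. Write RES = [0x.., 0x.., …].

→ t0 |1d|5e|58|c8|85|52|6b|62|
→ t1 |62|1d|6b|5e|52|58|85|c8|
→ t2 |1d|6b|5e|52|58|85|c8|62|

RES = [ 0x1d  0x6b  0x5e  0x52  0x58  0x85  0xc8  0x62 ]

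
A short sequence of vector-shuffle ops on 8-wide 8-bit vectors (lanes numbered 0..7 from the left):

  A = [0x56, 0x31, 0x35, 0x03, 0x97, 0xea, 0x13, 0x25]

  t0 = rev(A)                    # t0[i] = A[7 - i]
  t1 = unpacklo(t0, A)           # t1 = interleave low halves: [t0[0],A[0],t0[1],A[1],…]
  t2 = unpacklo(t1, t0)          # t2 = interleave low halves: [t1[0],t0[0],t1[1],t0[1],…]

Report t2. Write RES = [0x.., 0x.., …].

RES = [0x25, 0x25, 0x56, 0x13, 0x13, 0xea, 0x31, 0x97]

→ t0 |25|13|ea|97|03|35|31|56|
→ t1 |25|56|13|31|ea|35|97|03|
→ t2 |25|25|56|13|13|ea|31|97|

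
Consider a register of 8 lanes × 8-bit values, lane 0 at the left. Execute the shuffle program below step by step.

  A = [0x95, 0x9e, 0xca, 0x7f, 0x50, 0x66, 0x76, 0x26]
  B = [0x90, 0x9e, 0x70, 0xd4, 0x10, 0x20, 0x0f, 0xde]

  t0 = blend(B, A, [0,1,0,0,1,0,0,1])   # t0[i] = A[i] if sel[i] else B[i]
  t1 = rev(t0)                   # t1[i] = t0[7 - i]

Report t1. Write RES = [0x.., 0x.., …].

t0 = [0x90, 0x9e, 0x70, 0xd4, 0x50, 0x20, 0x0f, 0x26]
t1 = [0x26, 0x0f, 0x20, 0x50, 0xd4, 0x70, 0x9e, 0x90]

RES = [ 0x26  0x0f  0x20  0x50  0xd4  0x70  0x9e  0x90 ]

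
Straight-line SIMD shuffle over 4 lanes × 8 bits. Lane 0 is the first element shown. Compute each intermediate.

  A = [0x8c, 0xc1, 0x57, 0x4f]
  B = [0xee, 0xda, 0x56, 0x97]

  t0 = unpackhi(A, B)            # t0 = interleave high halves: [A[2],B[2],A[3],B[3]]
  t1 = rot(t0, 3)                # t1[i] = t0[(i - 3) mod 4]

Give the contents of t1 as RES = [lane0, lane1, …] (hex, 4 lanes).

  t0: 57 56 4f 97
  t1: 56 4f 97 57

RES = [0x56, 0x4f, 0x97, 0x57]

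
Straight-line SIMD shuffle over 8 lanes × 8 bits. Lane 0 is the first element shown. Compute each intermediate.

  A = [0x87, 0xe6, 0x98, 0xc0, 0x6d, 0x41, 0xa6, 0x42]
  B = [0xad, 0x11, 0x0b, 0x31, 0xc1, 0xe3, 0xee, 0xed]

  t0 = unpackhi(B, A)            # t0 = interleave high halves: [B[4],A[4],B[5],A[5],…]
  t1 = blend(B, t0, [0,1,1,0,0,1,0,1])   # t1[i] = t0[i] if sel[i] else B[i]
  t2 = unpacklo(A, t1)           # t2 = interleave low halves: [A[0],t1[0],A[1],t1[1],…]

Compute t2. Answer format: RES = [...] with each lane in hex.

RES = [ 0x87  0xad  0xe6  0x6d  0x98  0xe3  0xc0  0x31 ]

  t0: c1 6d e3 41 ee a6 ed 42
  t1: ad 6d e3 31 c1 a6 ee 42
  t2: 87 ad e6 6d 98 e3 c0 31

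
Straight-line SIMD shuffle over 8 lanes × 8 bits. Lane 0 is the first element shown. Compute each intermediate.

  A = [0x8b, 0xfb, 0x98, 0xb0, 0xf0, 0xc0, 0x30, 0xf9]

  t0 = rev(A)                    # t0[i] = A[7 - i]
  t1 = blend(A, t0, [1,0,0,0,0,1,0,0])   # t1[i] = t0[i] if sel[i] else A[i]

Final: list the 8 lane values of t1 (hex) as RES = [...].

  t0: f9 30 c0 f0 b0 98 fb 8b
  t1: f9 fb 98 b0 f0 98 30 f9

RES = [ 0xf9  0xfb  0x98  0xb0  0xf0  0x98  0x30  0xf9 ]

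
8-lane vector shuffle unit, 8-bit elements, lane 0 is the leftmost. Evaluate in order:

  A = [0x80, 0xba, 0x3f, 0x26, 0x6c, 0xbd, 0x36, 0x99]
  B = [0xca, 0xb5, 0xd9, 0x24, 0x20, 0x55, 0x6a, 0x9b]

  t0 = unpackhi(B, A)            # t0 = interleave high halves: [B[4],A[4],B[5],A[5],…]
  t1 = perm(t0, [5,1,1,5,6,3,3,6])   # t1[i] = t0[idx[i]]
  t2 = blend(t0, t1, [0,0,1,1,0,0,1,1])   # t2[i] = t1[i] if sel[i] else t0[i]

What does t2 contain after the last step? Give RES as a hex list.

  t0: 20 6c 55 bd 6a 36 9b 99
  t1: 36 6c 6c 36 9b bd bd 9b
  t2: 20 6c 6c 36 6a 36 bd 9b

RES = [ 0x20  0x6c  0x6c  0x36  0x6a  0x36  0xbd  0x9b ]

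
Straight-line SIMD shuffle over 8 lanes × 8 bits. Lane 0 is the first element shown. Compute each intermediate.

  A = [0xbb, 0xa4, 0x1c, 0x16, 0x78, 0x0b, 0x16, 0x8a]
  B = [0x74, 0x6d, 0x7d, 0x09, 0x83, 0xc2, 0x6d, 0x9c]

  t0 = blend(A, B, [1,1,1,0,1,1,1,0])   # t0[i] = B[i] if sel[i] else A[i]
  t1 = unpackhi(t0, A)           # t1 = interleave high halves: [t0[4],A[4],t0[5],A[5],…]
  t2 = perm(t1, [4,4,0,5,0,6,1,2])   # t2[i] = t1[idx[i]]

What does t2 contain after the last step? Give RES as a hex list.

→ t0 |74|6d|7d|16|83|c2|6d|8a|
→ t1 |83|78|c2|0b|6d|16|8a|8a|
→ t2 |6d|6d|83|16|83|8a|78|c2|

RES = [0x6d, 0x6d, 0x83, 0x16, 0x83, 0x8a, 0x78, 0xc2]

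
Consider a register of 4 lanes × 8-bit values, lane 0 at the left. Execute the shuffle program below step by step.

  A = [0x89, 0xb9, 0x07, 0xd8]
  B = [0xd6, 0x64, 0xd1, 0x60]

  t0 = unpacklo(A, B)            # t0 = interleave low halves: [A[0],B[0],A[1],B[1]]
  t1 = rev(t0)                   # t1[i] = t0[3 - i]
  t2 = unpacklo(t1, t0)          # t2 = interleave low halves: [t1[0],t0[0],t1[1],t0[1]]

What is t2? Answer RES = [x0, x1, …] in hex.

RES = [ 0x64  0x89  0xb9  0xd6 ]

  t0: 89 d6 b9 64
  t1: 64 b9 d6 89
  t2: 64 89 b9 d6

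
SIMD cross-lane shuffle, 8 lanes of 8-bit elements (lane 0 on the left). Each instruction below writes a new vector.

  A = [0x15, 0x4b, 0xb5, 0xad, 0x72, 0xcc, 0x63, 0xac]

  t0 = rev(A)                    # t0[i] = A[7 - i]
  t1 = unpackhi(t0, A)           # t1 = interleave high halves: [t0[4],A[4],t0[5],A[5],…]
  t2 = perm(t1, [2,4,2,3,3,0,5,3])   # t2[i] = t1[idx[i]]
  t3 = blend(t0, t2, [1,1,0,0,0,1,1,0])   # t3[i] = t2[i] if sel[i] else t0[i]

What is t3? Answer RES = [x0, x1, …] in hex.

RES = [0xb5, 0x4b, 0xcc, 0x72, 0xad, 0xad, 0x63, 0x15]

  t0: ac 63 cc 72 ad b5 4b 15
  t1: ad 72 b5 cc 4b 63 15 ac
  t2: b5 4b b5 cc cc ad 63 cc
  t3: b5 4b cc 72 ad ad 63 15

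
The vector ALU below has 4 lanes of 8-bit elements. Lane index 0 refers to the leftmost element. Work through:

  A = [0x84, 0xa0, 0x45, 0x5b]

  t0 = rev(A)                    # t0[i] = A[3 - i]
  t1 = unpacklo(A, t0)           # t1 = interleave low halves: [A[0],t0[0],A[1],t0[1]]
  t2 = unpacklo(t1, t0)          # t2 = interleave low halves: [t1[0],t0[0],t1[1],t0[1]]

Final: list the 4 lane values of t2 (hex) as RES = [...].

t0 = [0x5b, 0x45, 0xa0, 0x84]
t1 = [0x84, 0x5b, 0xa0, 0x45]
t2 = [0x84, 0x5b, 0x5b, 0x45]

RES = [0x84, 0x5b, 0x5b, 0x45]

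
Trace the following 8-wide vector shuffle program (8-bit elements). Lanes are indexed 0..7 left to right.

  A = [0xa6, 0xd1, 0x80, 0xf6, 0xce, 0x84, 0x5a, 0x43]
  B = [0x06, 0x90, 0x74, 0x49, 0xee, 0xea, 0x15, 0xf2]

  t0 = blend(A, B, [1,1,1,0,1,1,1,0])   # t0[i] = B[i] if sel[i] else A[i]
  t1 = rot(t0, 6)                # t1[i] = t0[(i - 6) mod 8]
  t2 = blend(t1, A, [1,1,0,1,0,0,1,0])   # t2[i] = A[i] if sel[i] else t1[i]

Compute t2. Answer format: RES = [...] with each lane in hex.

RES = [0xa6, 0xd1, 0xee, 0xf6, 0x15, 0x43, 0x5a, 0x90]

  t0: 06 90 74 f6 ee ea 15 43
  t1: 74 f6 ee ea 15 43 06 90
  t2: a6 d1 ee f6 15 43 5a 90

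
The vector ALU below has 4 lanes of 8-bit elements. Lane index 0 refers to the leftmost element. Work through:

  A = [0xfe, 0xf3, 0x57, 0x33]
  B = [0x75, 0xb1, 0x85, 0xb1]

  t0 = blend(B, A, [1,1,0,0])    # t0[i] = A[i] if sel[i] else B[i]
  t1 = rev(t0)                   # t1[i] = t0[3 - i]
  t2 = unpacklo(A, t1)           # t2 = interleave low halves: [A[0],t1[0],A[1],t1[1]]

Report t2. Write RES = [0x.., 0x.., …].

t0 = [0xfe, 0xf3, 0x85, 0xb1]
t1 = [0xb1, 0x85, 0xf3, 0xfe]
t2 = [0xfe, 0xb1, 0xf3, 0x85]

RES = [0xfe, 0xb1, 0xf3, 0x85]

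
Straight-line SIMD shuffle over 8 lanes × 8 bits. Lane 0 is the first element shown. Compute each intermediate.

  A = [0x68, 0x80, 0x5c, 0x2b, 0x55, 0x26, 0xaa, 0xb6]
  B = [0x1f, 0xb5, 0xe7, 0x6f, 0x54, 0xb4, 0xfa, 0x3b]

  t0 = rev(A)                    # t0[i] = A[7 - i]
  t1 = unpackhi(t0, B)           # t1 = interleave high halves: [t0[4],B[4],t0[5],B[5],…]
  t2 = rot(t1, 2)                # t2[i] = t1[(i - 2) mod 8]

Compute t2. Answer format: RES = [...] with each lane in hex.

RES = [0x68, 0x3b, 0x2b, 0x54, 0x5c, 0xb4, 0x80, 0xfa]

t0 = [0xb6, 0xaa, 0x26, 0x55, 0x2b, 0x5c, 0x80, 0x68]
t1 = [0x2b, 0x54, 0x5c, 0xb4, 0x80, 0xfa, 0x68, 0x3b]
t2 = [0x68, 0x3b, 0x2b, 0x54, 0x5c, 0xb4, 0x80, 0xfa]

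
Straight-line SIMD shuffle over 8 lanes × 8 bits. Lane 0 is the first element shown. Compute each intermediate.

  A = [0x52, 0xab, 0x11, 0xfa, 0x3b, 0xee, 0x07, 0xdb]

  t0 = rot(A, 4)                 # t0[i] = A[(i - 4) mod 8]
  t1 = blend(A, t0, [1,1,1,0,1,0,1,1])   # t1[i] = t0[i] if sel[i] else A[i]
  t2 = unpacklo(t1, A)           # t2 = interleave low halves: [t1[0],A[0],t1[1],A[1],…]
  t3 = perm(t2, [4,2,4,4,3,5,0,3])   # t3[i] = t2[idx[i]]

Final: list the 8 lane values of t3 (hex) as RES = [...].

t0 = [0x3b, 0xee, 0x07, 0xdb, 0x52, 0xab, 0x11, 0xfa]
t1 = [0x3b, 0xee, 0x07, 0xfa, 0x52, 0xee, 0x11, 0xfa]
t2 = [0x3b, 0x52, 0xee, 0xab, 0x07, 0x11, 0xfa, 0xfa]
t3 = [0x07, 0xee, 0x07, 0x07, 0xab, 0x11, 0x3b, 0xab]

RES = [ 0x07  0xee  0x07  0x07  0xab  0x11  0x3b  0xab ]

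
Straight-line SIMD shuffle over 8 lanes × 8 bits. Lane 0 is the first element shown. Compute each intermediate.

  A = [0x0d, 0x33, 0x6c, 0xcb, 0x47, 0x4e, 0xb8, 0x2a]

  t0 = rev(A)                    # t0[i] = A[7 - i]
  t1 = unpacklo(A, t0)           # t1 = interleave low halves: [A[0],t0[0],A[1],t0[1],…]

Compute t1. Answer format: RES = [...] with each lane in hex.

→ t0 |2a|b8|4e|47|cb|6c|33|0d|
→ t1 |0d|2a|33|b8|6c|4e|cb|47|

RES = [ 0x0d  0x2a  0x33  0xb8  0x6c  0x4e  0xcb  0x47 ]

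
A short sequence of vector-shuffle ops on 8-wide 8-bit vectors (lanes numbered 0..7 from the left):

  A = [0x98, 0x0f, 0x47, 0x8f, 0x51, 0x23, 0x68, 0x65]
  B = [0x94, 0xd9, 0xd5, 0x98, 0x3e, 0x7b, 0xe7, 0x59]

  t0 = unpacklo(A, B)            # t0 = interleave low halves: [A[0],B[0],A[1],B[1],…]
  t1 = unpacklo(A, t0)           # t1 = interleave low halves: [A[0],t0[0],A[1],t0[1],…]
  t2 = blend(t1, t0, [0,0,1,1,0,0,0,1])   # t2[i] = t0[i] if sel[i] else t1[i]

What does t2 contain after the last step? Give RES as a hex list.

→ t0 |98|94|0f|d9|47|d5|8f|98|
→ t1 |98|98|0f|94|47|0f|8f|d9|
→ t2 |98|98|0f|d9|47|0f|8f|98|

RES = [ 0x98  0x98  0x0f  0xd9  0x47  0x0f  0x8f  0x98 ]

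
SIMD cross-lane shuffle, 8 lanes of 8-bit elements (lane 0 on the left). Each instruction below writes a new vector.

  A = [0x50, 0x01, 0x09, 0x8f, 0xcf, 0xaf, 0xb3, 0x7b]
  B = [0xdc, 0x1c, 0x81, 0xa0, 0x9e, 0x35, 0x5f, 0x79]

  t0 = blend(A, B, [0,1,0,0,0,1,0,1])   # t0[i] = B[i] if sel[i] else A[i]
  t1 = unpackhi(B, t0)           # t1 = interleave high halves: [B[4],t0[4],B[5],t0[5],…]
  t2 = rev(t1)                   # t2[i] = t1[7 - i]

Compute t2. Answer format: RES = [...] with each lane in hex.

t0 = [0x50, 0x1c, 0x09, 0x8f, 0xcf, 0x35, 0xb3, 0x79]
t1 = [0x9e, 0xcf, 0x35, 0x35, 0x5f, 0xb3, 0x79, 0x79]
t2 = [0x79, 0x79, 0xb3, 0x5f, 0x35, 0x35, 0xcf, 0x9e]

RES = [0x79, 0x79, 0xb3, 0x5f, 0x35, 0x35, 0xcf, 0x9e]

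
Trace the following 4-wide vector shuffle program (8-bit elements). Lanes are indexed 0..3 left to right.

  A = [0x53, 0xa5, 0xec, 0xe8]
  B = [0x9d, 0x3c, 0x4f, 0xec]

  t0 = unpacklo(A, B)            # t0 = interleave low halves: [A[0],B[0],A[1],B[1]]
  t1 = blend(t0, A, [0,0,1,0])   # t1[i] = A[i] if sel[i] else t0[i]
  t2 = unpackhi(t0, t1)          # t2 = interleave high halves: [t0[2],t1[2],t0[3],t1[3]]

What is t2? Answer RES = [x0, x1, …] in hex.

t0 = [0x53, 0x9d, 0xa5, 0x3c]
t1 = [0x53, 0x9d, 0xec, 0x3c]
t2 = [0xa5, 0xec, 0x3c, 0x3c]

RES = [0xa5, 0xec, 0x3c, 0x3c]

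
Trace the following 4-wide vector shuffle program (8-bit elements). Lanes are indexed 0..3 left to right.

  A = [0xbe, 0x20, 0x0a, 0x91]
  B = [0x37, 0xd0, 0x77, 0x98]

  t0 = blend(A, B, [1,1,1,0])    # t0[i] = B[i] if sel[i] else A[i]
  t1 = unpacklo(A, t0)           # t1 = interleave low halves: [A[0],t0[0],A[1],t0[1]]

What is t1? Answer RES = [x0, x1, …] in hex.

t0 = [0x37, 0xd0, 0x77, 0x91]
t1 = [0xbe, 0x37, 0x20, 0xd0]

RES = [ 0xbe  0x37  0x20  0xd0 ]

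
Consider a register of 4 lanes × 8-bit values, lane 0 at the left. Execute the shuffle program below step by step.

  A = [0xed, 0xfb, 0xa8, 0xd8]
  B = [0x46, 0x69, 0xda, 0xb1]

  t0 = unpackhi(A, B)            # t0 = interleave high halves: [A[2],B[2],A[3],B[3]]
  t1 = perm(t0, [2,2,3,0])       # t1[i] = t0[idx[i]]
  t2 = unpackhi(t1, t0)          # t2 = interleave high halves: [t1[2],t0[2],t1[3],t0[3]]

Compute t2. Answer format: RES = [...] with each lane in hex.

RES = [ 0xb1  0xd8  0xa8  0xb1 ]

→ t0 |a8|da|d8|b1|
→ t1 |d8|d8|b1|a8|
→ t2 |b1|d8|a8|b1|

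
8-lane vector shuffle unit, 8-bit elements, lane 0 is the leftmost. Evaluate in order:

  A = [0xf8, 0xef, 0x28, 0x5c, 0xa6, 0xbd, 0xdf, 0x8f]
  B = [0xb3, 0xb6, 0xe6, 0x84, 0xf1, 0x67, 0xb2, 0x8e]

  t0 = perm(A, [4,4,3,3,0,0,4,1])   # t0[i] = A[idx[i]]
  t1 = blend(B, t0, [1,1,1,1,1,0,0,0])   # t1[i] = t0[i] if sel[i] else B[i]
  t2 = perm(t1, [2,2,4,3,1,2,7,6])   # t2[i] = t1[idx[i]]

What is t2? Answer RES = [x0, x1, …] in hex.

  t0: a6 a6 5c 5c f8 f8 a6 ef
  t1: a6 a6 5c 5c f8 67 b2 8e
  t2: 5c 5c f8 5c a6 5c 8e b2

RES = [ 0x5c  0x5c  0xf8  0x5c  0xa6  0x5c  0x8e  0xb2 ]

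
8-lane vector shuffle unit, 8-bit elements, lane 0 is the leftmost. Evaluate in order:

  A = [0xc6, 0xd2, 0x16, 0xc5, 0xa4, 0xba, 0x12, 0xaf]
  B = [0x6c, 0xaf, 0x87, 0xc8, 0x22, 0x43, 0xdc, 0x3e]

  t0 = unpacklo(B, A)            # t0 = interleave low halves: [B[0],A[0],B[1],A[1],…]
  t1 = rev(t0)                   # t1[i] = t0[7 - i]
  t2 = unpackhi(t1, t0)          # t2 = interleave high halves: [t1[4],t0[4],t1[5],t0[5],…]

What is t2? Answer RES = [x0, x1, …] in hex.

RES = [ 0xd2  0x87  0xaf  0x16  0xc6  0xc8  0x6c  0xc5 ]

  t0: 6c c6 af d2 87 16 c8 c5
  t1: c5 c8 16 87 d2 af c6 6c
  t2: d2 87 af 16 c6 c8 6c c5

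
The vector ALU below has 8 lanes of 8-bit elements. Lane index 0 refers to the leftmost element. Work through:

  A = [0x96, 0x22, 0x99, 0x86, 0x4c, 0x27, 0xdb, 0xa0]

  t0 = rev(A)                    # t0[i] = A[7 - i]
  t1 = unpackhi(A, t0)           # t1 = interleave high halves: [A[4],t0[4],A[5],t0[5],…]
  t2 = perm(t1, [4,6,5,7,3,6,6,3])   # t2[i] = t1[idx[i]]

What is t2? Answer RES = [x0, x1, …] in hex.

  t0: a0 db 27 4c 86 99 22 96
  t1: 4c 86 27 99 db 22 a0 96
  t2: db a0 22 96 99 a0 a0 99

RES = [0xdb, 0xa0, 0x22, 0x96, 0x99, 0xa0, 0xa0, 0x99]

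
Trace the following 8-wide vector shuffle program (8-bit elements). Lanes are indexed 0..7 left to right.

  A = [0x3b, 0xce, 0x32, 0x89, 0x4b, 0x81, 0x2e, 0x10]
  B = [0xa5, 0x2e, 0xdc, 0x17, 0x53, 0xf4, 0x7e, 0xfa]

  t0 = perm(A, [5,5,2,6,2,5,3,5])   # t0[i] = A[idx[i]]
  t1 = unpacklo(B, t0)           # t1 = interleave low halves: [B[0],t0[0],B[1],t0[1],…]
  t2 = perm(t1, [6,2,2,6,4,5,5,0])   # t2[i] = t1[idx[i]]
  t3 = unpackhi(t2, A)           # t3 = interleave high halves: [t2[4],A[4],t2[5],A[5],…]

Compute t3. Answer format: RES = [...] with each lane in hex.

RES = [0xdc, 0x4b, 0x32, 0x81, 0x32, 0x2e, 0xa5, 0x10]

t0 = [0x81, 0x81, 0x32, 0x2e, 0x32, 0x81, 0x89, 0x81]
t1 = [0xa5, 0x81, 0x2e, 0x81, 0xdc, 0x32, 0x17, 0x2e]
t2 = [0x17, 0x2e, 0x2e, 0x17, 0xdc, 0x32, 0x32, 0xa5]
t3 = [0xdc, 0x4b, 0x32, 0x81, 0x32, 0x2e, 0xa5, 0x10]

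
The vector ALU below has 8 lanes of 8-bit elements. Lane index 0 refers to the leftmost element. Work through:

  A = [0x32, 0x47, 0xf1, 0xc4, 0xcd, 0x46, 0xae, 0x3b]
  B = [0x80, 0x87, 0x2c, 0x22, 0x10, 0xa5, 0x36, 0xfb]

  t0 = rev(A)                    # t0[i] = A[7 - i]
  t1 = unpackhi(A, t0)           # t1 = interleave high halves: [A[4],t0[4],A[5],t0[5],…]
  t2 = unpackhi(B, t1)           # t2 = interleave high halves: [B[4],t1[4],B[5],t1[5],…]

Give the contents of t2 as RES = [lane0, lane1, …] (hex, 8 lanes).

  t0: 3b ae 46 cd c4 f1 47 32
  t1: cd c4 46 f1 ae 47 3b 32
  t2: 10 ae a5 47 36 3b fb 32

RES = [0x10, 0xae, 0xa5, 0x47, 0x36, 0x3b, 0xfb, 0x32]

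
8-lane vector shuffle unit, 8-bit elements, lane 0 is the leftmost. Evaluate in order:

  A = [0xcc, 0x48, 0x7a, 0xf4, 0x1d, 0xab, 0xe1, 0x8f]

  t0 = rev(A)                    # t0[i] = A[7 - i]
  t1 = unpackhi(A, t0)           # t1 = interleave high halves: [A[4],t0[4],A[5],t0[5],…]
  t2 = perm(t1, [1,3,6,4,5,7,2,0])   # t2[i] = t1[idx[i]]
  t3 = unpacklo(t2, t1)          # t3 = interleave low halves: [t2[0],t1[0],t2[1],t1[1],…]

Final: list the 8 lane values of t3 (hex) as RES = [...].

→ t0 |8f|e1|ab|1d|f4|7a|48|cc|
→ t1 |1d|f4|ab|7a|e1|48|8f|cc|
→ t2 |f4|7a|8f|e1|48|cc|ab|1d|
→ t3 |f4|1d|7a|f4|8f|ab|e1|7a|

RES = [ 0xf4  0x1d  0x7a  0xf4  0x8f  0xab  0xe1  0x7a ]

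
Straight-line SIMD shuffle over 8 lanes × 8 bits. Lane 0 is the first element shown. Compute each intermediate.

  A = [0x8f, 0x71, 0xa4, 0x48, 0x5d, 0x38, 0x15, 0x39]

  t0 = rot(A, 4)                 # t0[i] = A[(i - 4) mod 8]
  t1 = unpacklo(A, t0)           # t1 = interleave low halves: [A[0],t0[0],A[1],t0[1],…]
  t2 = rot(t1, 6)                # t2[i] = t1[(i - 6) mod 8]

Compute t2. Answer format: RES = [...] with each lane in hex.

RES = [0x71, 0x38, 0xa4, 0x15, 0x48, 0x39, 0x8f, 0x5d]

  t0: 5d 38 15 39 8f 71 a4 48
  t1: 8f 5d 71 38 a4 15 48 39
  t2: 71 38 a4 15 48 39 8f 5d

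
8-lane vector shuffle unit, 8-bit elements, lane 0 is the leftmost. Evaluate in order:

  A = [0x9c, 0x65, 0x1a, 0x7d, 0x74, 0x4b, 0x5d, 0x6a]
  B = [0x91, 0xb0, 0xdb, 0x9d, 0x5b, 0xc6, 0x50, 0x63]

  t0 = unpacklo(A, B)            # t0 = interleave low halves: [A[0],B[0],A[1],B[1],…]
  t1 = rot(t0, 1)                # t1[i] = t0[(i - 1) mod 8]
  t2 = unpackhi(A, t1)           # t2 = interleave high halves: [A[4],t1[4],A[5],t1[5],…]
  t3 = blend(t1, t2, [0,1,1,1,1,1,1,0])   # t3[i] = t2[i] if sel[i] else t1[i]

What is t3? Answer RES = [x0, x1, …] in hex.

RES = [0x9d, 0xb0, 0x4b, 0x1a, 0x5d, 0xdb, 0x6a, 0x7d]

→ t0 |9c|91|65|b0|1a|db|7d|9d|
→ t1 |9d|9c|91|65|b0|1a|db|7d|
→ t2 |74|b0|4b|1a|5d|db|6a|7d|
→ t3 |9d|b0|4b|1a|5d|db|6a|7d|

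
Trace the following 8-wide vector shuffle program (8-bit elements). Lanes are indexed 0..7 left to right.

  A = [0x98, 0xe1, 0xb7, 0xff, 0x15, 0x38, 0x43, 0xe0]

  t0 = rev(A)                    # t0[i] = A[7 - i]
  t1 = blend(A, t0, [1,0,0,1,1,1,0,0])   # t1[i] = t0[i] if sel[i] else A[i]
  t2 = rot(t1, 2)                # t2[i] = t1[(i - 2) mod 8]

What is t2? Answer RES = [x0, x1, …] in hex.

RES = [0x43, 0xe0, 0xe0, 0xe1, 0xb7, 0x15, 0xff, 0xb7]

→ t0 |e0|43|38|15|ff|b7|e1|98|
→ t1 |e0|e1|b7|15|ff|b7|43|e0|
→ t2 |43|e0|e0|e1|b7|15|ff|b7|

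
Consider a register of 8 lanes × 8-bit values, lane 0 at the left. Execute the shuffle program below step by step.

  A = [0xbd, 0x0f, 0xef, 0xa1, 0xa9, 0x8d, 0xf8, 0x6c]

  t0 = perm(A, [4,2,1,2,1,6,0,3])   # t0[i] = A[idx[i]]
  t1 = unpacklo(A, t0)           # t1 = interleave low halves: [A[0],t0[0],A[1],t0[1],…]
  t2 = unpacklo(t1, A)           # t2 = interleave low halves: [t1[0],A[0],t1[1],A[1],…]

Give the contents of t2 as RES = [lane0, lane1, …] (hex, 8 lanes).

  t0: a9 ef 0f ef 0f f8 bd a1
  t1: bd a9 0f ef ef 0f a1 ef
  t2: bd bd a9 0f 0f ef ef a1

RES = [ 0xbd  0xbd  0xa9  0x0f  0x0f  0xef  0xef  0xa1 ]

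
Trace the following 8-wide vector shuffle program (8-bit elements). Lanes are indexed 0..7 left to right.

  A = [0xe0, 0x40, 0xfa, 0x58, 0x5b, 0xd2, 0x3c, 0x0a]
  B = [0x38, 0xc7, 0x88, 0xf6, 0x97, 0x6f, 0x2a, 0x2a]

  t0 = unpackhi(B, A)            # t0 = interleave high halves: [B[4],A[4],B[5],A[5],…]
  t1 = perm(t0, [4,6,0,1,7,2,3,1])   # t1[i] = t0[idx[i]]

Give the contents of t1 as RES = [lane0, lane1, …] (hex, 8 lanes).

RES = [ 0x2a  0x2a  0x97  0x5b  0x0a  0x6f  0xd2  0x5b ]

t0 = [0x97, 0x5b, 0x6f, 0xd2, 0x2a, 0x3c, 0x2a, 0x0a]
t1 = [0x2a, 0x2a, 0x97, 0x5b, 0x0a, 0x6f, 0xd2, 0x5b]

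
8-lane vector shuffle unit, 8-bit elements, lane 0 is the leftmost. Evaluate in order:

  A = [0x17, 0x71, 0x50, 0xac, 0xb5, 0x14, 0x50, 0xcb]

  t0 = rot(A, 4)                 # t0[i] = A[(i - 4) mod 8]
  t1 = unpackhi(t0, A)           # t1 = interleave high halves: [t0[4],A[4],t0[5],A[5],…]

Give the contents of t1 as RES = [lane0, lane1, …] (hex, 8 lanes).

t0 = [0xb5, 0x14, 0x50, 0xcb, 0x17, 0x71, 0x50, 0xac]
t1 = [0x17, 0xb5, 0x71, 0x14, 0x50, 0x50, 0xac, 0xcb]

RES = [0x17, 0xb5, 0x71, 0x14, 0x50, 0x50, 0xac, 0xcb]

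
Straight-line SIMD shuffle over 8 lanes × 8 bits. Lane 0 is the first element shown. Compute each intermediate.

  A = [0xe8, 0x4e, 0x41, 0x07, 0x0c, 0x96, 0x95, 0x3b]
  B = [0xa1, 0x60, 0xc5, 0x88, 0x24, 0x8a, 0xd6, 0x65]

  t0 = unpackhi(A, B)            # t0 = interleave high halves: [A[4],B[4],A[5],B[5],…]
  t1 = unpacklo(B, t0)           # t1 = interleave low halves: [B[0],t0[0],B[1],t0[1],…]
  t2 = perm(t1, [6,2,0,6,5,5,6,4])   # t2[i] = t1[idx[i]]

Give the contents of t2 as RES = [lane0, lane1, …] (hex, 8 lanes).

  t0: 0c 24 96 8a 95 d6 3b 65
  t1: a1 0c 60 24 c5 96 88 8a
  t2: 88 60 a1 88 96 96 88 c5

RES = [0x88, 0x60, 0xa1, 0x88, 0x96, 0x96, 0x88, 0xc5]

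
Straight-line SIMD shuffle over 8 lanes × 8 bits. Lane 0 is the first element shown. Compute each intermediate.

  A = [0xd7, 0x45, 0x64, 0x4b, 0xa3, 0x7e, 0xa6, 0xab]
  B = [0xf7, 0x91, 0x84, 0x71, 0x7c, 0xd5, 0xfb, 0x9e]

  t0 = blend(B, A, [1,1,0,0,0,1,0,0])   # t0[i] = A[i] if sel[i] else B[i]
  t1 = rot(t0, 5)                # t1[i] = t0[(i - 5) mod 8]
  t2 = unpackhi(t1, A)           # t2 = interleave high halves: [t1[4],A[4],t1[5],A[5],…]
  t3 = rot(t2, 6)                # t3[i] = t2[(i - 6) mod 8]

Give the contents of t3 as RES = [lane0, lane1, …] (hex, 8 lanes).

→ t0 |d7|45|84|71|7c|7e|fb|9e|
→ t1 |71|7c|7e|fb|9e|d7|45|84|
→ t2 |9e|a3|d7|7e|45|a6|84|ab|
→ t3 |d7|7e|45|a6|84|ab|9e|a3|

RES = [0xd7, 0x7e, 0x45, 0xa6, 0x84, 0xab, 0x9e, 0xa3]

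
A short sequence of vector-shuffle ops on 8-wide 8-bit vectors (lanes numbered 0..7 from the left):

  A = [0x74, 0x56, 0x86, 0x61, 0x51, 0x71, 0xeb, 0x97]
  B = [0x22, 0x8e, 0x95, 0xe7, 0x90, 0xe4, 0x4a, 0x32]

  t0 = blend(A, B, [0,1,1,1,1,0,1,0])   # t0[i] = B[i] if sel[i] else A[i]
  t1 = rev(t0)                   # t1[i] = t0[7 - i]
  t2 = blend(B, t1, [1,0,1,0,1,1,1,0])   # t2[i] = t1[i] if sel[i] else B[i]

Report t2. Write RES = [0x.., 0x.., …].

RES = [0x97, 0x8e, 0x71, 0xe7, 0xe7, 0x95, 0x8e, 0x32]

t0 = [0x74, 0x8e, 0x95, 0xe7, 0x90, 0x71, 0x4a, 0x97]
t1 = [0x97, 0x4a, 0x71, 0x90, 0xe7, 0x95, 0x8e, 0x74]
t2 = [0x97, 0x8e, 0x71, 0xe7, 0xe7, 0x95, 0x8e, 0x32]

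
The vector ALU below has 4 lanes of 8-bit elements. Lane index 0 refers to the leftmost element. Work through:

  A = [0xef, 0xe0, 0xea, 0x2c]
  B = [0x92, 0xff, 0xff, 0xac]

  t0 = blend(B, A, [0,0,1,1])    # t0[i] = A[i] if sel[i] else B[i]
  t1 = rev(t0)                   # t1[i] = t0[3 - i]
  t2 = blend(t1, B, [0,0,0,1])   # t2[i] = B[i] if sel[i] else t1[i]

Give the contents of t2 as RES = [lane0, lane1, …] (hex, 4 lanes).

t0 = [0x92, 0xff, 0xea, 0x2c]
t1 = [0x2c, 0xea, 0xff, 0x92]
t2 = [0x2c, 0xea, 0xff, 0xac]

RES = [ 0x2c  0xea  0xff  0xac ]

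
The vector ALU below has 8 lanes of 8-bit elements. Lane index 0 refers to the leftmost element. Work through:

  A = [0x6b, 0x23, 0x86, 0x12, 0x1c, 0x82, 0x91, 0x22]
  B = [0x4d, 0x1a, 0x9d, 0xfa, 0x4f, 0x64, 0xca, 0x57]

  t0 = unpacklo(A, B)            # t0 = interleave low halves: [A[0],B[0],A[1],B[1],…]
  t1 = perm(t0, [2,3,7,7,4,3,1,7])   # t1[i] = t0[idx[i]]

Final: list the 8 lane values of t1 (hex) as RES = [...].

RES = [ 0x23  0x1a  0xfa  0xfa  0x86  0x1a  0x4d  0xfa ]

  t0: 6b 4d 23 1a 86 9d 12 fa
  t1: 23 1a fa fa 86 1a 4d fa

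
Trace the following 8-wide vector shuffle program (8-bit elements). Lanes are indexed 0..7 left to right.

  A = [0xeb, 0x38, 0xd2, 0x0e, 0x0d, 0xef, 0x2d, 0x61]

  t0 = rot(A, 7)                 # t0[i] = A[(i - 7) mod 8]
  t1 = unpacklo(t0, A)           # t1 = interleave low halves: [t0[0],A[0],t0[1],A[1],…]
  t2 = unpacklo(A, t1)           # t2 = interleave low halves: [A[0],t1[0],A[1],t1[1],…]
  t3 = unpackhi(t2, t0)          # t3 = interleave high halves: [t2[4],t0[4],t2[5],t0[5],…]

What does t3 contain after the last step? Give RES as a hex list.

  t0: 38 d2 0e 0d ef 2d 61 eb
  t1: 38 eb d2 38 0e d2 0d 0e
  t2: eb 38 38 eb d2 d2 0e 38
  t3: d2 ef d2 2d 0e 61 38 eb

RES = [ 0xd2  0xef  0xd2  0x2d  0x0e  0x61  0x38  0xeb ]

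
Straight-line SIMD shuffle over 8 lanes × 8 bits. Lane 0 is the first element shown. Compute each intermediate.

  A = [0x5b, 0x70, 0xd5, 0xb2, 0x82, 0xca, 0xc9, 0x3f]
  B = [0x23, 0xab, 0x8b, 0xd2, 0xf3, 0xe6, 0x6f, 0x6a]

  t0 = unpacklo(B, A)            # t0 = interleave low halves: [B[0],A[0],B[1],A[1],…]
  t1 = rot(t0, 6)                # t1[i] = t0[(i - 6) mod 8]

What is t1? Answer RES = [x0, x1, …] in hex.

RES = [0xab, 0x70, 0x8b, 0xd5, 0xd2, 0xb2, 0x23, 0x5b]

  t0: 23 5b ab 70 8b d5 d2 b2
  t1: ab 70 8b d5 d2 b2 23 5b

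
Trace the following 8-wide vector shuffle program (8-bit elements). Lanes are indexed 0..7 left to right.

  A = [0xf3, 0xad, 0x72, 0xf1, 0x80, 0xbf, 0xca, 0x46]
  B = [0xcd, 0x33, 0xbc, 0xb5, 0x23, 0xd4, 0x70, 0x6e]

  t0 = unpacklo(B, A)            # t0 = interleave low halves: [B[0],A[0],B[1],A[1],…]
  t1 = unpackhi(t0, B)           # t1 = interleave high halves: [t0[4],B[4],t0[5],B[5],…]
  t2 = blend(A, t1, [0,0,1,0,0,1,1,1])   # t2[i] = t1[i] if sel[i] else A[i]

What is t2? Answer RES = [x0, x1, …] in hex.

RES = [0xf3, 0xad, 0x72, 0xf1, 0x80, 0x70, 0xf1, 0x6e]

  t0: cd f3 33 ad bc 72 b5 f1
  t1: bc 23 72 d4 b5 70 f1 6e
  t2: f3 ad 72 f1 80 70 f1 6e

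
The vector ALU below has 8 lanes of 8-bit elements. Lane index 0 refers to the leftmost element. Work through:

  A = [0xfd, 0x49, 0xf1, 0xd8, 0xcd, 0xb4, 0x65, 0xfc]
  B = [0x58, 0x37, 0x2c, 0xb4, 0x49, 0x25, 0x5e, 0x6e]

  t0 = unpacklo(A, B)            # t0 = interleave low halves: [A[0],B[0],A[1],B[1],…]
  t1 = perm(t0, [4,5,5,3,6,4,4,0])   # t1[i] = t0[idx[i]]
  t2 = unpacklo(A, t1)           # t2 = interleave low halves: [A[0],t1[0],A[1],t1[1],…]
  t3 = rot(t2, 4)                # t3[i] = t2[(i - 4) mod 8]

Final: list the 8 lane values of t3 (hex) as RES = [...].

RES = [0xf1, 0x2c, 0xd8, 0x37, 0xfd, 0xf1, 0x49, 0x2c]

  t0: fd 58 49 37 f1 2c d8 b4
  t1: f1 2c 2c 37 d8 f1 f1 fd
  t2: fd f1 49 2c f1 2c d8 37
  t3: f1 2c d8 37 fd f1 49 2c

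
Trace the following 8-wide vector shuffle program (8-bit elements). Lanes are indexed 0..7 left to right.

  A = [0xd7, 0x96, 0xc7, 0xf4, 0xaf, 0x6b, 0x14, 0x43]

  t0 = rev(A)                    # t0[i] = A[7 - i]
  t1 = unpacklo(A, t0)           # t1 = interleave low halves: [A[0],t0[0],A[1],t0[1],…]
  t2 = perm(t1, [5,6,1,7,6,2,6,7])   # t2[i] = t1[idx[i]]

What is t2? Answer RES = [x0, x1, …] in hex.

RES = [0x6b, 0xf4, 0x43, 0xaf, 0xf4, 0x96, 0xf4, 0xaf]

  t0: 43 14 6b af f4 c7 96 d7
  t1: d7 43 96 14 c7 6b f4 af
  t2: 6b f4 43 af f4 96 f4 af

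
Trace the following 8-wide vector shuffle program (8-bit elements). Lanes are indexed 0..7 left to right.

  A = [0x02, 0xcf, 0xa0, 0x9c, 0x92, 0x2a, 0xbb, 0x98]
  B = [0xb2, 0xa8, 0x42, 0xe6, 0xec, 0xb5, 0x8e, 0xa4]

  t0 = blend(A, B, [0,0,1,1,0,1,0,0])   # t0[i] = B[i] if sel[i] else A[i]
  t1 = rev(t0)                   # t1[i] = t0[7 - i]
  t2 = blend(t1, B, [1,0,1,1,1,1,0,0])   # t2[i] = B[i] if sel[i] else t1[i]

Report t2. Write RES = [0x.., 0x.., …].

RES = [ 0xb2  0xbb  0x42  0xe6  0xec  0xb5  0xcf  0x02 ]

t0 = [0x02, 0xcf, 0x42, 0xe6, 0x92, 0xb5, 0xbb, 0x98]
t1 = [0x98, 0xbb, 0xb5, 0x92, 0xe6, 0x42, 0xcf, 0x02]
t2 = [0xb2, 0xbb, 0x42, 0xe6, 0xec, 0xb5, 0xcf, 0x02]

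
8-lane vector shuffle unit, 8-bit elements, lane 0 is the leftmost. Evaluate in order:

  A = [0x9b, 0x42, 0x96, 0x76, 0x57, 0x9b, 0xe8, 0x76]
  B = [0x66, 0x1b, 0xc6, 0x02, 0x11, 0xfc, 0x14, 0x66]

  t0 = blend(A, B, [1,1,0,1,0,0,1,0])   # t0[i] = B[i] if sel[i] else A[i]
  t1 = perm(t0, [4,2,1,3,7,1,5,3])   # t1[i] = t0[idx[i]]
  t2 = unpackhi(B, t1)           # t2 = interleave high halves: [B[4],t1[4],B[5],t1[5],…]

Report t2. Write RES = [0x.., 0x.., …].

RES = [ 0x11  0x76  0xfc  0x1b  0x14  0x9b  0x66  0x02 ]

  t0: 66 1b 96 02 57 9b 14 76
  t1: 57 96 1b 02 76 1b 9b 02
  t2: 11 76 fc 1b 14 9b 66 02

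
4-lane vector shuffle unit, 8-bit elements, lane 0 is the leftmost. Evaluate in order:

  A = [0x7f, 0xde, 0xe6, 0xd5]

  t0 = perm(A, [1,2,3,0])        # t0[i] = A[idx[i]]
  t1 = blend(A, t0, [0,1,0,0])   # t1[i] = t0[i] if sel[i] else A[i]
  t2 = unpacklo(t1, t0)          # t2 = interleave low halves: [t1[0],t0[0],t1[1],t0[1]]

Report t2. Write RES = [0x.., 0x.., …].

→ t0 |de|e6|d5|7f|
→ t1 |7f|e6|e6|d5|
→ t2 |7f|de|e6|e6|

RES = [0x7f, 0xde, 0xe6, 0xe6]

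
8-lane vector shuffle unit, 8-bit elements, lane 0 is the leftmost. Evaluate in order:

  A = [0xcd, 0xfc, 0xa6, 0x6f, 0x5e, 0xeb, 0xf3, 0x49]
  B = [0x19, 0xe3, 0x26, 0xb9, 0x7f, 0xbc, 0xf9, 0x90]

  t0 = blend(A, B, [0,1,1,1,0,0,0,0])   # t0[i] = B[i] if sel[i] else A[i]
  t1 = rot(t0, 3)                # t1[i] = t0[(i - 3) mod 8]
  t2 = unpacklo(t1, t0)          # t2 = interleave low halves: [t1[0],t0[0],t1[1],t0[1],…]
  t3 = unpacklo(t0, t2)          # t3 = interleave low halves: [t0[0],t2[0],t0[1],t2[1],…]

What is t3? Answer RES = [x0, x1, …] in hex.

RES = [ 0xcd  0xeb  0xe3  0xcd  0x26  0xf3  0xb9  0xe3 ]

t0 = [0xcd, 0xe3, 0x26, 0xb9, 0x5e, 0xeb, 0xf3, 0x49]
t1 = [0xeb, 0xf3, 0x49, 0xcd, 0xe3, 0x26, 0xb9, 0x5e]
t2 = [0xeb, 0xcd, 0xf3, 0xe3, 0x49, 0x26, 0xcd, 0xb9]
t3 = [0xcd, 0xeb, 0xe3, 0xcd, 0x26, 0xf3, 0xb9, 0xe3]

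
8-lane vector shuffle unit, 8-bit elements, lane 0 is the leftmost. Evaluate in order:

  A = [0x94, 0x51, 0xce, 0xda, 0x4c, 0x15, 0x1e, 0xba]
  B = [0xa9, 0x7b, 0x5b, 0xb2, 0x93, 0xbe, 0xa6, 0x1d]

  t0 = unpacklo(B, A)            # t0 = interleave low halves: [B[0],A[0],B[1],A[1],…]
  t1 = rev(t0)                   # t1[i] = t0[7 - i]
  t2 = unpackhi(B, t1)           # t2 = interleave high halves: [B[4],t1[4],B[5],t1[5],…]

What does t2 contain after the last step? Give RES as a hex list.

→ t0 |a9|94|7b|51|5b|ce|b2|da|
→ t1 |da|b2|ce|5b|51|7b|94|a9|
→ t2 |93|51|be|7b|a6|94|1d|a9|

RES = [0x93, 0x51, 0xbe, 0x7b, 0xa6, 0x94, 0x1d, 0xa9]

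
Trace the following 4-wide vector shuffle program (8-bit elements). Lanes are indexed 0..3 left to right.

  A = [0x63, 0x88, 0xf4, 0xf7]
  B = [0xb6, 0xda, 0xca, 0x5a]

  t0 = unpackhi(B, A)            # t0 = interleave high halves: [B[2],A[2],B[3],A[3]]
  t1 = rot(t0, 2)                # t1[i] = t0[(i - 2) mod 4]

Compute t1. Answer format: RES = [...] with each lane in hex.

RES = [ 0x5a  0xf7  0xca  0xf4 ]

t0 = [0xca, 0xf4, 0x5a, 0xf7]
t1 = [0x5a, 0xf7, 0xca, 0xf4]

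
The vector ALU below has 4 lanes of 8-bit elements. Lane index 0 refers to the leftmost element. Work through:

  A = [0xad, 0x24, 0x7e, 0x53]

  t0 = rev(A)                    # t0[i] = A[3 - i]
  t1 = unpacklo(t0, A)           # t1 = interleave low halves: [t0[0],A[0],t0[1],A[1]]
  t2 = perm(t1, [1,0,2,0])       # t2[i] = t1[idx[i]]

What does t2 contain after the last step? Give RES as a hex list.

RES = [0xad, 0x53, 0x7e, 0x53]

t0 = [0x53, 0x7e, 0x24, 0xad]
t1 = [0x53, 0xad, 0x7e, 0x24]
t2 = [0xad, 0x53, 0x7e, 0x53]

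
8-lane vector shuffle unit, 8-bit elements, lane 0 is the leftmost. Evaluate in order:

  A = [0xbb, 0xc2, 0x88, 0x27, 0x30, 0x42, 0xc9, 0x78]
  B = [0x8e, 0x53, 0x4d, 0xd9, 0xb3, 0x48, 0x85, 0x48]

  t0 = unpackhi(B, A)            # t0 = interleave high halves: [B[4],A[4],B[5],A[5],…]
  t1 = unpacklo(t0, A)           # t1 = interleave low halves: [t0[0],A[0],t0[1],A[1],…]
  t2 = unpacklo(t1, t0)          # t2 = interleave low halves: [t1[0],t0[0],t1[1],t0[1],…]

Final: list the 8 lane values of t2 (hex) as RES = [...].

RES = [ 0xb3  0xb3  0xbb  0x30  0x30  0x48  0xc2  0x42 ]

→ t0 |b3|30|48|42|85|c9|48|78|
→ t1 |b3|bb|30|c2|48|88|42|27|
→ t2 |b3|b3|bb|30|30|48|c2|42|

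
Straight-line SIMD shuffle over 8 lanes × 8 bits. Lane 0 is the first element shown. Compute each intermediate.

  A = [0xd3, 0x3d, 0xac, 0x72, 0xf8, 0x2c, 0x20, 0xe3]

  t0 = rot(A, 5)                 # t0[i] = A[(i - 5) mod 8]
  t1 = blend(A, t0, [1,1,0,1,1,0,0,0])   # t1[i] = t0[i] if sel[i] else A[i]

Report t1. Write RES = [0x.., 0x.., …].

RES = [0x72, 0xf8, 0xac, 0x20, 0xe3, 0x2c, 0x20, 0xe3]

  t0: 72 f8 2c 20 e3 d3 3d ac
  t1: 72 f8 ac 20 e3 2c 20 e3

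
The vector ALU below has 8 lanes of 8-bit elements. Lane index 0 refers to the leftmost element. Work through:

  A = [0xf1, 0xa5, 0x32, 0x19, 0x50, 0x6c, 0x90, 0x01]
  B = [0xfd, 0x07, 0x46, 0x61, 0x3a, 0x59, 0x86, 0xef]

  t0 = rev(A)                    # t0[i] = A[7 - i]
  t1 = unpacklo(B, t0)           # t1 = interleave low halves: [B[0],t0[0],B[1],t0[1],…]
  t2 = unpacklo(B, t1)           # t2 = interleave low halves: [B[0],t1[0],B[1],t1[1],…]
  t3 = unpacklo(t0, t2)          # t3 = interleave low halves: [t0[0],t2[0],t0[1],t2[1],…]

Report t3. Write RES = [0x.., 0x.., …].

t0 = [0x01, 0x90, 0x6c, 0x50, 0x19, 0x32, 0xa5, 0xf1]
t1 = [0xfd, 0x01, 0x07, 0x90, 0x46, 0x6c, 0x61, 0x50]
t2 = [0xfd, 0xfd, 0x07, 0x01, 0x46, 0x07, 0x61, 0x90]
t3 = [0x01, 0xfd, 0x90, 0xfd, 0x6c, 0x07, 0x50, 0x01]

RES = [0x01, 0xfd, 0x90, 0xfd, 0x6c, 0x07, 0x50, 0x01]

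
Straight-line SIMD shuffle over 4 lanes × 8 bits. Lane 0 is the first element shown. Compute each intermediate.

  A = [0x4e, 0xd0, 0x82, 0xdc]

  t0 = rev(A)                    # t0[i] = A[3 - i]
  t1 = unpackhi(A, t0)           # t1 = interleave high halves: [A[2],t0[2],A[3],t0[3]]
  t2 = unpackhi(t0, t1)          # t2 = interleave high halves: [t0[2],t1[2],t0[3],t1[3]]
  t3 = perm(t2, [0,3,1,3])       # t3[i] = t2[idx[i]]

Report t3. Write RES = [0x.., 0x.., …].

RES = [ 0xd0  0x4e  0xdc  0x4e ]

→ t0 |dc|82|d0|4e|
→ t1 |82|d0|dc|4e|
→ t2 |d0|dc|4e|4e|
→ t3 |d0|4e|dc|4e|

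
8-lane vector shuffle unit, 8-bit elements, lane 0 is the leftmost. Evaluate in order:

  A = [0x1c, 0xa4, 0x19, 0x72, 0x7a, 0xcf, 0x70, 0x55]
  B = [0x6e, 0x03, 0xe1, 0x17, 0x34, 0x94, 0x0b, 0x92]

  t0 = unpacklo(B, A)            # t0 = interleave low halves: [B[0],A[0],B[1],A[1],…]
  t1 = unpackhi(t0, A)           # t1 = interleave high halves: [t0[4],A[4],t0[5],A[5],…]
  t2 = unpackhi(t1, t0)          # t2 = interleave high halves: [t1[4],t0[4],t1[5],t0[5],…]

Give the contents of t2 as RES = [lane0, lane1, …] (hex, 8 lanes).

t0 = [0x6e, 0x1c, 0x03, 0xa4, 0xe1, 0x19, 0x17, 0x72]
t1 = [0xe1, 0x7a, 0x19, 0xcf, 0x17, 0x70, 0x72, 0x55]
t2 = [0x17, 0xe1, 0x70, 0x19, 0x72, 0x17, 0x55, 0x72]

RES = [ 0x17  0xe1  0x70  0x19  0x72  0x17  0x55  0x72 ]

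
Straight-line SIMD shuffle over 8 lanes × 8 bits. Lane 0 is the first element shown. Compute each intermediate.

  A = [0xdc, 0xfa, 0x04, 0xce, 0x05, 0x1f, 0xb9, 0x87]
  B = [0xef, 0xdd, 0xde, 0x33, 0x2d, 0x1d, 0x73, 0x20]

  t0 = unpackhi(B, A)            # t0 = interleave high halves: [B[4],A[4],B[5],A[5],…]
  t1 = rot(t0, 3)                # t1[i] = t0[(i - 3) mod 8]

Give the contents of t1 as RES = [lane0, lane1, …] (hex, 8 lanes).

RES = [ 0xb9  0x20  0x87  0x2d  0x05  0x1d  0x1f  0x73 ]

→ t0 |2d|05|1d|1f|73|b9|20|87|
→ t1 |b9|20|87|2d|05|1d|1f|73|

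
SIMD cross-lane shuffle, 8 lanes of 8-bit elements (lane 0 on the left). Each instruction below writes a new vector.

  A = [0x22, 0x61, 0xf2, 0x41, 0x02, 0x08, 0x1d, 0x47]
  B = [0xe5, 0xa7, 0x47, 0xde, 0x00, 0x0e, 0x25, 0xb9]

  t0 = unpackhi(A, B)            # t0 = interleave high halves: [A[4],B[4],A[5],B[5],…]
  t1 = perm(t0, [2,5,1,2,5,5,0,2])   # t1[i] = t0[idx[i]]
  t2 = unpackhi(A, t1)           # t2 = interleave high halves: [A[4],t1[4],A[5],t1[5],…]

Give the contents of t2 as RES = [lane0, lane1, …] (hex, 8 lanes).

RES = [ 0x02  0x25  0x08  0x25  0x1d  0x02  0x47  0x08 ]

t0 = [0x02, 0x00, 0x08, 0x0e, 0x1d, 0x25, 0x47, 0xb9]
t1 = [0x08, 0x25, 0x00, 0x08, 0x25, 0x25, 0x02, 0x08]
t2 = [0x02, 0x25, 0x08, 0x25, 0x1d, 0x02, 0x47, 0x08]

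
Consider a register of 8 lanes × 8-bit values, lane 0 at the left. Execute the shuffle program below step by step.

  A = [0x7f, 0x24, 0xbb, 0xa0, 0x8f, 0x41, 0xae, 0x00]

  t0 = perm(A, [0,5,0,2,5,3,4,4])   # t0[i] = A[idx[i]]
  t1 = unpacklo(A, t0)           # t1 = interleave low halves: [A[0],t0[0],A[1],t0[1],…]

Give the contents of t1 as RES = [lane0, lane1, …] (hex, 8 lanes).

  t0: 7f 41 7f bb 41 a0 8f 8f
  t1: 7f 7f 24 41 bb 7f a0 bb

RES = [0x7f, 0x7f, 0x24, 0x41, 0xbb, 0x7f, 0xa0, 0xbb]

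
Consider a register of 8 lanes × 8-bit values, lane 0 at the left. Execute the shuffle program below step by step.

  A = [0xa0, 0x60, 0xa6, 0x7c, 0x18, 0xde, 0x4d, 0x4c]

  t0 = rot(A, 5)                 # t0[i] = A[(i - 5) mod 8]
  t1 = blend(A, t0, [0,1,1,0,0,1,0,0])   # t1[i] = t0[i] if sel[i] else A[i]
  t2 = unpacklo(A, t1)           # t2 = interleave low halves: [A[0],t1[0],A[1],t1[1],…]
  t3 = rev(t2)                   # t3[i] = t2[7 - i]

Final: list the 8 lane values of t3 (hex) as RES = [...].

RES = [0x7c, 0x7c, 0xde, 0xa6, 0x18, 0x60, 0xa0, 0xa0]

t0 = [0x7c, 0x18, 0xde, 0x4d, 0x4c, 0xa0, 0x60, 0xa6]
t1 = [0xa0, 0x18, 0xde, 0x7c, 0x18, 0xa0, 0x4d, 0x4c]
t2 = [0xa0, 0xa0, 0x60, 0x18, 0xa6, 0xde, 0x7c, 0x7c]
t3 = [0x7c, 0x7c, 0xde, 0xa6, 0x18, 0x60, 0xa0, 0xa0]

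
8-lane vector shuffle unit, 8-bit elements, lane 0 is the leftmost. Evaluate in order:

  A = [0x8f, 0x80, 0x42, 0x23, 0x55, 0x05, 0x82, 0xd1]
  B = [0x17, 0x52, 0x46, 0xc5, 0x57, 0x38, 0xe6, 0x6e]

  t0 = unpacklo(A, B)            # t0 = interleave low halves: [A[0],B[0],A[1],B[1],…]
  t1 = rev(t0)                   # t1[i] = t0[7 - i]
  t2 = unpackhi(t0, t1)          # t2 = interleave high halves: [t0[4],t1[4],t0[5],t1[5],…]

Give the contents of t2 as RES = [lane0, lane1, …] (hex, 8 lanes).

RES = [ 0x42  0x52  0x46  0x80  0x23  0x17  0xc5  0x8f ]

→ t0 |8f|17|80|52|42|46|23|c5|
→ t1 |c5|23|46|42|52|80|17|8f|
→ t2 |42|52|46|80|23|17|c5|8f|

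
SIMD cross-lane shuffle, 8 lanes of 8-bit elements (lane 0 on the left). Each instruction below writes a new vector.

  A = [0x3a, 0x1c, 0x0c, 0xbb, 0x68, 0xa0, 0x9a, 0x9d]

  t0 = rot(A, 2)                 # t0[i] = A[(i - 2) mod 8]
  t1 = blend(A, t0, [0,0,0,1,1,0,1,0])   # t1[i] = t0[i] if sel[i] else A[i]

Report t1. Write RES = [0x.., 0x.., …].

→ t0 |9a|9d|3a|1c|0c|bb|68|a0|
→ t1 |3a|1c|0c|1c|0c|a0|68|9d|

RES = [ 0x3a  0x1c  0x0c  0x1c  0x0c  0xa0  0x68  0x9d ]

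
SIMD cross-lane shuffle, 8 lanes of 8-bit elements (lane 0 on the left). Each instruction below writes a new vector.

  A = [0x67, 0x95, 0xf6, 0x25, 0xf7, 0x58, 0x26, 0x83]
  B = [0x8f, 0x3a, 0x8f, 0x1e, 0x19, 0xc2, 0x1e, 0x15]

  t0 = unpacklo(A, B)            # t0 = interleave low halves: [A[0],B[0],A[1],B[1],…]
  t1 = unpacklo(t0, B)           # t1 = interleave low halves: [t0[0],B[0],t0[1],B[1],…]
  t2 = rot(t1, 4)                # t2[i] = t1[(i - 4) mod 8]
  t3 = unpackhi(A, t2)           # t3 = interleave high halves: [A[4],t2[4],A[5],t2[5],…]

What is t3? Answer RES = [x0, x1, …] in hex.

RES = [0xf7, 0x67, 0x58, 0x8f, 0x26, 0x8f, 0x83, 0x3a]

→ t0 |67|8f|95|3a|f6|8f|25|1e|
→ t1 |67|8f|8f|3a|95|8f|3a|1e|
→ t2 |95|8f|3a|1e|67|8f|8f|3a|
→ t3 |f7|67|58|8f|26|8f|83|3a|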